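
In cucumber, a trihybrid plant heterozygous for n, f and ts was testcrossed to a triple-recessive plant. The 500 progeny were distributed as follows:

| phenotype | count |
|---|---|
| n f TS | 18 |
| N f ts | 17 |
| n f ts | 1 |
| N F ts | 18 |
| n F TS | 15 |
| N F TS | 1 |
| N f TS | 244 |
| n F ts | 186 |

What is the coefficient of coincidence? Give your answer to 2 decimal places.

0.77

The two most frequent reciprocal classes, n F ts and N f TS, are the parental types, so the F1 was n F ts / N f TS.
The two rarest classes, n f ts and N F TS, are the double crossovers. Comparing them with the parentals, only the f allele has switched, so f is the middle locus and the order is n – f – ts.
n–f: (36 + 2)/500 = 0.0760; f–ts: (32 + 2)/500 = 0.0680.
Expected DCO frequency = 0.0760 × 0.0680 ≈ 0.00517; observed = 2/500 ≈ 0.00400.
Coefficient of coincidence = 0.00400/0.00517 ≈ 0.77.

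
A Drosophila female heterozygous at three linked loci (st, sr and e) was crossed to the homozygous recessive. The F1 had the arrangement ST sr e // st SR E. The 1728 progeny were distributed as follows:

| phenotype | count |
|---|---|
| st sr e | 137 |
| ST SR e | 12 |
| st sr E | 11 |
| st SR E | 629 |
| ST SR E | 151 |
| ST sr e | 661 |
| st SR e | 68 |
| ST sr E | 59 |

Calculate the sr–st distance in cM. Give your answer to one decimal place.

The two rarest classes, ST SR e and st sr E, are the double crossovers. Comparing them with the parentals, only the sr allele has switched, so sr is the middle locus and the order is e – sr – st.
Crossovers in the sr–st interval produce the single-crossover classes st sr e and ST SR E (137 + 151 = 288) plus the double crossovers (23).
RF(sr–st) = (288 + 23) / 1728 = 311/1728 = 0.1800 → 18.0 cM.

18.0 cM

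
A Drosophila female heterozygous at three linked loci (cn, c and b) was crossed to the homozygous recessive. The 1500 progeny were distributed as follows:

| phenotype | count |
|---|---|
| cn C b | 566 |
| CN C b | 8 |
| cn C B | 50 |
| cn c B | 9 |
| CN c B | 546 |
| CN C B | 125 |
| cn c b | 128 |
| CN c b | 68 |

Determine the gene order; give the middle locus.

The two most frequent reciprocal classes, CN c B and cn C b, are the parental types, so the F1 was CN c B / cn C b.
The two rarest classes, cn c B and CN C b, are the double crossovers. Comparing them with the parentals, only the cn allele has switched, so cn is the middle locus and the order is b – cn – c.

cn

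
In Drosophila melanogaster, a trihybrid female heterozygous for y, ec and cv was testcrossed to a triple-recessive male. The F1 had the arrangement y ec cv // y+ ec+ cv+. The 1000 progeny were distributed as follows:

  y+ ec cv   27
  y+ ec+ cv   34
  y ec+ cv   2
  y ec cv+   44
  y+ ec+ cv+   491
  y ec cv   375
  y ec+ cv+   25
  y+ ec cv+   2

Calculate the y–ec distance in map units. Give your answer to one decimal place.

The two rarest classes, y ec+ cv and y+ ec cv+, are the double crossovers. Comparing them with the parentals, only the ec allele has switched, so ec is the middle locus and the order is cv – ec – y.
Crossovers in the ec–y interval produce the single-crossover classes y+ ec cv and y ec+ cv+ (27 + 25 = 52) plus the double crossovers (4).
RF(ec–y) = (52 + 4) / 1000 = 56/1000 = 0.0560 → 5.6 map units.

5.6 map units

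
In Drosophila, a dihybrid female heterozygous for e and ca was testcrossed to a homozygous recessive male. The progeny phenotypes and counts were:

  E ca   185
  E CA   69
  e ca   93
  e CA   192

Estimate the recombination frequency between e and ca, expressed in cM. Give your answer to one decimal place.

30.1 cM

The two most frequent classes, E ca (185) and e CA (192), are the parental types, so the F1 was E ca / e CA.
The recombinant classes are E CA and e ca: 69 + 93 = 162.
Recombination frequency = 162/539 = 0.3006 ≈ 30.1%, i.e. 30.1 cM.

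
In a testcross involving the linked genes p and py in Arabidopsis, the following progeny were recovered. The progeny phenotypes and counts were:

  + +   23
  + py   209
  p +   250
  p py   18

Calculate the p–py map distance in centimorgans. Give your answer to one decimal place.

The two most frequent classes, + py (209) and p + (250), are the parental types, so the F1 was + py / p +.
The recombinant classes are + + and p py: 23 + 18 = 41.
Recombination frequency = 41/500 = 0.0820 ≈ 8.2%, i.e. 8.2 centimorgans.

8.2 centimorgans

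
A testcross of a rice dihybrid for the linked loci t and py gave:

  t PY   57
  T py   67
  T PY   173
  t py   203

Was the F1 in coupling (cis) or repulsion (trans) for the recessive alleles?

cis

The two most frequent classes are T PY (173) and t py (203); these are the parental (non-recombinant) types.
So the F1 carried T PY on one chromosome and t py on the other — the recessive alleles are on the same chromosome (cis / coupling).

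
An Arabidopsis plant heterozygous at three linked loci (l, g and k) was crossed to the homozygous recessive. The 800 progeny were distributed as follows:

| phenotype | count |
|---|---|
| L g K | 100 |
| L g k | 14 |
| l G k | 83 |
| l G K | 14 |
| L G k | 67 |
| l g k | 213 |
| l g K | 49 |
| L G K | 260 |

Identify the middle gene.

The two most frequent reciprocal classes, l g k and L G K, are the parental types, so the F1 was l g k / L G K.
The two rarest classes, L g k and l G K, are the double crossovers. Comparing them with the parentals, only the l allele has switched, so l is the middle locus and the order is k – l – g.

l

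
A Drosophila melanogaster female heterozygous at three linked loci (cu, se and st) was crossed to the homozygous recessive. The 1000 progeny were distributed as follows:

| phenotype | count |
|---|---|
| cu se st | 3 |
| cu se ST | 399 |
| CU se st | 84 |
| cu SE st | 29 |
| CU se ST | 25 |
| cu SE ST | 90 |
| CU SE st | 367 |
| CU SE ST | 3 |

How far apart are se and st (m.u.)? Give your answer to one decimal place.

18.0 m.u.

The two most frequent reciprocal classes, cu se ST and CU SE st, are the parental types, so the F1 was cu se ST / CU SE st.
The two rarest classes, cu se st and CU SE ST, are the double crossovers. Comparing them with the parentals, only the st allele has switched, so st is the middle locus and the order is se – st – cu.
Crossovers in the se–st interval produce the single-crossover classes cu SE ST and CU se st (90 + 84 = 174) plus the double crossovers (6).
RF(se–st) = (174 + 6) / 1000 = 180/1000 = 0.1800 → 18.0 m.u.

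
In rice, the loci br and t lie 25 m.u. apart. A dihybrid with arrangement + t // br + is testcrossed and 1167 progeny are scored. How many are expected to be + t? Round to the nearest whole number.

438

A map distance of 25 m.u. corresponds to a recombination frequency of 0.250.
The F1 is + t / br +, so + t is a parental gamete class with expected frequency (1 − r)/2 = 0.750/2 = 0.3750.
Expected number = 0.3750 × 1167 = 437.62 ≈ 438.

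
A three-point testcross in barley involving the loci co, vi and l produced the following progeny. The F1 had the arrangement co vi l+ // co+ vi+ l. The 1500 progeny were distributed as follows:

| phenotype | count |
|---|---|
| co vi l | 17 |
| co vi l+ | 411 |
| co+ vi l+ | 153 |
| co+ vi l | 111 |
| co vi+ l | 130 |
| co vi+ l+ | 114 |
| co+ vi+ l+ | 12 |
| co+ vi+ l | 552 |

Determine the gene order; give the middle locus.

l

The two rarest classes, co vi l and co+ vi+ l+, are the double crossovers. Comparing them with the parentals, only the l allele has switched, so l is the middle locus and the order is vi – l – co.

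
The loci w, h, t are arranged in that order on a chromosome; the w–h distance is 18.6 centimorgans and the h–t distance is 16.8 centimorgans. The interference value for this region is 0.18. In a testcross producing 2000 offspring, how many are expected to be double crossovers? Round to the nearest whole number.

51

Map distances give recombination frequencies of 0.186 and 0.168 for the two intervals.
With interference 0.18 (so coincidence = 0.82), expected double-crossover frequency = 0.186 × 0.168 × 0.82 = 0.02562.
Expected number = 0.02562 × 2000 = 51.25 ≈ 51.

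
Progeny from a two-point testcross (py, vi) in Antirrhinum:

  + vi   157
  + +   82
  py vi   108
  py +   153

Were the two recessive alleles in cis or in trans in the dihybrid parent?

trans

The two most frequent classes are + vi (157) and py + (153); these are the parental (non-recombinant) types.
So the F1 carried + vi on one chromosome and py + on the other — the recessive alleles are on opposite chromosomes (trans / repulsion).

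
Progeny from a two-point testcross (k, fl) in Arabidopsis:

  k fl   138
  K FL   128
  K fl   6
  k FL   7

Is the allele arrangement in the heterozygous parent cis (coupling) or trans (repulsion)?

The two most frequent classes are K FL (128) and k fl (138); these are the parental (non-recombinant) types.
So the F1 carried K FL on one chromosome and k fl on the other — the recessive alleles are on the same chromosome (cis / coupling).

cis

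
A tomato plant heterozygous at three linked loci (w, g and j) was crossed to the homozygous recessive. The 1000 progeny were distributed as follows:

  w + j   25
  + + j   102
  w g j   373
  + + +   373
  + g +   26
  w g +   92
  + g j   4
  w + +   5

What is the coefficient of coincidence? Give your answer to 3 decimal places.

The two most frequent reciprocal classes, w g j and + + +, are the parental types, so the F1 was w g j / + + +.
The two rarest classes, + g j and w + +, are the double crossovers. Comparing them with the parentals, only the w allele has switched, so w is the middle locus and the order is j – w – g.
j–w: (194 + 9)/1000 = 0.2030; w–g: (51 + 9)/1000 = 0.0600.
Expected DCO frequency = 0.2030 × 0.0600 ≈ 0.01218; observed = 9/1000 ≈ 0.00900.
Coefficient of coincidence = 0.00900/0.01218 ≈ 0.739.

0.739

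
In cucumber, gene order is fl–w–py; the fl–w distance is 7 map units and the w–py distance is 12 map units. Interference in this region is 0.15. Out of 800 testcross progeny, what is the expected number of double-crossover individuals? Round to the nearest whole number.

6

Map distances give recombination frequencies of 0.070 and 0.120 for the two intervals.
With interference 0.15 (so coincidence = 0.85), expected double-crossover frequency = 0.070 × 0.120 × 0.85 = 0.00714.
Expected number = 0.00714 × 800 = 5.71 ≈ 6.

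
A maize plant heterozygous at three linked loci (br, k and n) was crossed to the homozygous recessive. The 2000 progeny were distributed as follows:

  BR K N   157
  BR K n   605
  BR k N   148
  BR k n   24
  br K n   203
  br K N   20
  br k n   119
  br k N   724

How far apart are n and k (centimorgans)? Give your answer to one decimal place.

16.0 centimorgans

The two most frequent reciprocal classes, br k N and BR K n, are the parental types, so the F1 was br k N / BR K n.
The two rarest classes, br K N and BR k n, are the double crossovers. Comparing them with the parentals, only the k allele has switched, so k is the middle locus and the order is br – k – n.
Crossovers in the k–n interval produce the single-crossover classes br k n and BR K N (119 + 157 = 276) plus the double crossovers (44).
RF(k–n) = (276 + 44) / 2000 = 320/2000 = 0.1600 → 16.0 centimorgans.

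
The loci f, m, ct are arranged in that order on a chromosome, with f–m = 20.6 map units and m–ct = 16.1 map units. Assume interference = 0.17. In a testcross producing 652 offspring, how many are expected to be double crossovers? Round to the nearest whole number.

18

Map distances give recombination frequencies of 0.206 and 0.161 for the two intervals.
With interference 0.17 (so coincidence = 0.83), expected double-crossover frequency = 0.206 × 0.161 × 0.83 = 0.02753.
Expected number = 0.02753 × 652 = 17.95 ≈ 18.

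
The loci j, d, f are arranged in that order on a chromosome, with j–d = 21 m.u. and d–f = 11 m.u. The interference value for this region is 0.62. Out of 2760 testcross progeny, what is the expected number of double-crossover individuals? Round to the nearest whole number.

24

Map distances give recombination frequencies of 0.210 and 0.110 for the two intervals.
With interference 0.62 (so coincidence = 0.38), expected double-crossover frequency = 0.210 × 0.110 × 0.38 = 0.00878.
Expected number = 0.00878 × 2760 = 24.23 ≈ 24.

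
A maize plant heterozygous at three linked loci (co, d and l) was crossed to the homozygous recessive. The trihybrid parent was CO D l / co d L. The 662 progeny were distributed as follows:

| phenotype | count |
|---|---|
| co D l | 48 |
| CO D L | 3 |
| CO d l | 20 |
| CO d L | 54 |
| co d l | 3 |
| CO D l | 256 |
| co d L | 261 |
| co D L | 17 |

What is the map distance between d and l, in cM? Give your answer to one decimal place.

6.5 cM

The two rarest classes, CO D L and co d l, are the double crossovers. Comparing them with the parentals, only the l allele has switched, so l is the middle locus and the order is co – l – d.
Crossovers in the l–d interval produce the single-crossover classes CO d l and co D L (20 + 17 = 37) plus the double crossovers (6).
RF(l–d) = (37 + 6) / 662 = 43/662 = 0.0650 → 6.5 cM.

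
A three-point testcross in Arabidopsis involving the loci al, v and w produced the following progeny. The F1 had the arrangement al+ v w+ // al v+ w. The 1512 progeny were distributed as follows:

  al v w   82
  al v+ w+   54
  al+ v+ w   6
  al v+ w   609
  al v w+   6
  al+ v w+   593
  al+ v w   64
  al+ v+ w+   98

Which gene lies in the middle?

The two rarest classes, al v w+ and al+ v+ w, are the double crossovers. Comparing them with the parentals, only the al allele has switched, so al is the middle locus and the order is w – al – v.

al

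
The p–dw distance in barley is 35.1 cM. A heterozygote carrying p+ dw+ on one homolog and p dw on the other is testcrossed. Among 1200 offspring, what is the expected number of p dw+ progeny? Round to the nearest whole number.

A map distance of 35.1 cM corresponds to a recombination frequency of 0.351.
The F1 is p+ dw+ / p dw, so p dw+ is a recombinant gamete class with expected frequency r/2 = 0.351/2 = 0.1755.
Expected number = 0.1755 × 1200 = 210.60 ≈ 211.

211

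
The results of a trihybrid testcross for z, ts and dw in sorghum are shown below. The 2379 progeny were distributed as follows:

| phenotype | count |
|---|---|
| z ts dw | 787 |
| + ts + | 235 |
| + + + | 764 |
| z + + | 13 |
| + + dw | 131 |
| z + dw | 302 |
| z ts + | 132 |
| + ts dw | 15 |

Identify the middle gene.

The two most frequent reciprocal classes, + + + and z ts dw, are the parental types, so the F1 was + + + / z ts dw.
The two rarest classes, z + + and + ts dw, are the double crossovers. Comparing them with the parentals, only the z allele has switched, so z is the middle locus and the order is ts – z – dw.

z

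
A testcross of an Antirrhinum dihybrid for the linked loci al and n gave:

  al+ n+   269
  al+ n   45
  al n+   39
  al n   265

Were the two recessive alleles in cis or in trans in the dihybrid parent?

The two most frequent classes are al+ n+ (269) and al n (265); these are the parental (non-recombinant) types.
So the F1 carried al+ n+ on one chromosome and al n on the other — the recessive alleles are on the same chromosome (cis / coupling).

cis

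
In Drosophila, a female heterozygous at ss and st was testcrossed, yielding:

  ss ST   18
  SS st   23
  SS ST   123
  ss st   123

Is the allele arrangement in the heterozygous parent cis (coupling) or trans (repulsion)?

cis

The two most frequent classes are SS ST (123) and ss st (123); these are the parental (non-recombinant) types.
So the F1 carried SS ST on one chromosome and ss st on the other — the recessive alleles are on the same chromosome (cis / coupling).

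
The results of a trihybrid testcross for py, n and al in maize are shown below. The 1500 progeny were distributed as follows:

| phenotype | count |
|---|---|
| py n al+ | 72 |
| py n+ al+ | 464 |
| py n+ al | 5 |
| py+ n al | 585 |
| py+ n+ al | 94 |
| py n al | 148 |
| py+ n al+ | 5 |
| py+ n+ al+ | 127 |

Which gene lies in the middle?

al

The two most frequent reciprocal classes, py+ n al and py n+ al+, are the parental types, so the F1 was py+ n al / py n+ al+.
The two rarest classes, py+ n al+ and py n+ al, are the double crossovers. Comparing them with the parentals, only the al allele has switched, so al is the middle locus and the order is py – al – n.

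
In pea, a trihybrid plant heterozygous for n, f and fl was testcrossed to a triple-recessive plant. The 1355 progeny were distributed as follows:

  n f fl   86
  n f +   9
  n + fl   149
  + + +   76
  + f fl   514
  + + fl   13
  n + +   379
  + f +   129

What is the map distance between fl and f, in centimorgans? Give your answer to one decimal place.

The two most frequent reciprocal classes, n + + and + f fl, are the parental types, so the F1 was n + + / + f fl.
The two rarest classes, n f + and + + fl, are the double crossovers. Comparing them with the parentals, only the f allele has switched, so f is the middle locus and the order is fl – f – n.
Crossovers in the fl–f interval produce the single-crossover classes n + fl and + f + (149 + 129 = 278) plus the double crossovers (22).
RF(fl–f) = (278 + 22) / 1355 = 300/1355 = 0.2214 → 22.1 centimorgans.

22.1 centimorgans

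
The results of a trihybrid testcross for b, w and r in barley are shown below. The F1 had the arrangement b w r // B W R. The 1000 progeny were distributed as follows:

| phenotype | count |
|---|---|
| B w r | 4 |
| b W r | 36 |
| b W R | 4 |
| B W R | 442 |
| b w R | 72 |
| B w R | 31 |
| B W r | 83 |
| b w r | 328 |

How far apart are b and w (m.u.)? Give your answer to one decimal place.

The two rarest classes, B w r and b W R, are the double crossovers. Comparing them with the parentals, only the b allele has switched, so b is the middle locus and the order is r – b – w.
Crossovers in the b–w interval produce the single-crossover classes b W r and B w R (36 + 31 = 67) plus the double crossovers (8).
RF(b–w) = (67 + 8) / 1000 = 75/1000 = 0.0750 → 7.5 m.u.

7.5 m.u.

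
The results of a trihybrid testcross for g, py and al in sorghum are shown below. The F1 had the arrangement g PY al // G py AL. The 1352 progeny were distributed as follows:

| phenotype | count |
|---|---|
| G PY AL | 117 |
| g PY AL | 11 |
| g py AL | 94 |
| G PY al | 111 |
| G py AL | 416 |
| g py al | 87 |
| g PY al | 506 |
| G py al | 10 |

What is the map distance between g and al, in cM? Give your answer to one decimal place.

16.7 cM

The two rarest classes, g PY AL and G py al, are the double crossovers. Comparing them with the parentals, only the al allele has switched, so al is the middle locus and the order is g – al – py.
Crossovers in the g–al interval produce the single-crossover classes G PY al and g py AL (111 + 94 = 205) plus the double crossovers (21).
RF(g–al) = (205 + 21) / 1352 = 226/1352 = 0.1672 → 16.7 cM.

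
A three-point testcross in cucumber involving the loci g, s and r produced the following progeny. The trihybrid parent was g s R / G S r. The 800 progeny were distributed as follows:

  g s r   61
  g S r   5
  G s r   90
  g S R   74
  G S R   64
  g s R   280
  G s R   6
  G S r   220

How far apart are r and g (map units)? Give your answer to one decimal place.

The two rarest classes, G s R and g S r, are the double crossovers. Comparing them with the parentals, only the g allele has switched, so g is the middle locus and the order is s – g – r.
Crossovers in the g–r interval produce the single-crossover classes g s r and G S R (61 + 64 = 125) plus the double crossovers (11).
RF(g–r) = (125 + 11) / 800 = 136/800 = 0.1700 → 17.0 map units.

17.0 map units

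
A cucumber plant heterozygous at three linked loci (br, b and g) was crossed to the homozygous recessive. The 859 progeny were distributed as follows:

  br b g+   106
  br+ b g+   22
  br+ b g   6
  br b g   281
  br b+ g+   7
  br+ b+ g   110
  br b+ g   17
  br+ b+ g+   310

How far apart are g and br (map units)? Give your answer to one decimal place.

The two most frequent reciprocal classes, br+ b+ g+ and br b g, are the parental types, so the F1 was br+ b+ g+ / br b g.
The two rarest classes, br b+ g+ and br+ b g, are the double crossovers. Comparing them with the parentals, only the br allele has switched, so br is the middle locus and the order is g – br – b.
Crossovers in the g–br interval produce the single-crossover classes br+ b+ g and br b g+ (110 + 106 = 216) plus the double crossovers (13).
RF(g–br) = (216 + 13) / 859 = 229/859 = 0.2666 → 26.7 map units.

26.7 map units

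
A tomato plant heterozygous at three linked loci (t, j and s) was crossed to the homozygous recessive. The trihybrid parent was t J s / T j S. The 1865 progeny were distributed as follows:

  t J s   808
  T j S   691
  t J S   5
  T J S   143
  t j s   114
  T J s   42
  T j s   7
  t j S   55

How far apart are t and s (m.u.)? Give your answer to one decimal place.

5.8 m.u.

The two rarest classes, t J S and T j s, are the double crossovers. Comparing them with the parentals, only the s allele has switched, so s is the middle locus and the order is j – s – t.
Crossovers in the s–t interval produce the single-crossover classes T J s and t j S (42 + 55 = 97) plus the double crossovers (12).
RF(s–t) = (97 + 12) / 1865 = 109/1865 = 0.0584 → 5.8 m.u.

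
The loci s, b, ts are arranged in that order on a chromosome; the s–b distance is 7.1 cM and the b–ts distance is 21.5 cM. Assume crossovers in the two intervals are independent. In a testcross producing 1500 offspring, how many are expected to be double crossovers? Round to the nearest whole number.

Map distances give recombination frequencies of 0.071 and 0.215 for the two intervals.
With no interference, expected double-crossover frequency = 0.071 × 0.215 = 0.01526.
Expected number = 0.01526 × 1500 = 22.90 ≈ 23.

23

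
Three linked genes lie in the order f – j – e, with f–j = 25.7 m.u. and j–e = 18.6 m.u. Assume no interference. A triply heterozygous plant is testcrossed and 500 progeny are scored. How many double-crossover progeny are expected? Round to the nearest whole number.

24

Map distances give recombination frequencies of 0.257 and 0.186 for the two intervals.
With no interference, expected double-crossover frequency = 0.257 × 0.186 = 0.04780.
Expected number = 0.04780 × 500 = 23.90 ≈ 24.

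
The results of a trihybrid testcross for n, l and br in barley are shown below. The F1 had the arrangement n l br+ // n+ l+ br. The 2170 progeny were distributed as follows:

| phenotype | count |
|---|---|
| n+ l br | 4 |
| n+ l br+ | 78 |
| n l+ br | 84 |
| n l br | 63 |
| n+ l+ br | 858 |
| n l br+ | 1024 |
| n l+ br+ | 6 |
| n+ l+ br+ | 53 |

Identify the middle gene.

The two rarest classes, n l+ br+ and n+ l br, are the double crossovers. Comparing them with the parentals, only the l allele has switched, so l is the middle locus and the order is n – l – br.

l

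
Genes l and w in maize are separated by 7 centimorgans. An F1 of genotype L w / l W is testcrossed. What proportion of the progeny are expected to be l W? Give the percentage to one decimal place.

A map distance of 7 centimorgans corresponds to a recombination frequency of 0.070.
The F1 is L w / l W, so l W is a parental gamete class with expected frequency (1 − r)/2 = 0.930/2 = 0.4650.
That is 0.4650 = 46.5% of the progeny.

46.5%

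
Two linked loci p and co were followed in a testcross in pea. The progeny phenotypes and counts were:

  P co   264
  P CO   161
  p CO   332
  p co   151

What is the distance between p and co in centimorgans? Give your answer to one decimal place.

The two most frequent classes, P co (264) and p CO (332), are the parental types, so the F1 was P co / p CO.
The recombinant classes are P CO and p co: 161 + 151 = 312.
Recombination frequency = 312/908 = 0.3436 ≈ 34.4%, i.e. 34.4 centimorgans.

34.4 centimorgans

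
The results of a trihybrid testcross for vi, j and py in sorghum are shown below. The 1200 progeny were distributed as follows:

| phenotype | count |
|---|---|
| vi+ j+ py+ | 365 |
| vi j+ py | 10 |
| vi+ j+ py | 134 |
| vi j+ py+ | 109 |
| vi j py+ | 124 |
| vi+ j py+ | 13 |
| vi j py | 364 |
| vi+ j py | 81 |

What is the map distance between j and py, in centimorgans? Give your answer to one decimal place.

The two most frequent reciprocal classes, vi+ j+ py+ and vi j py, are the parental types, so the F1 was vi+ j+ py+ / vi j py.
The two rarest classes, vi+ j py+ and vi j+ py, are the double crossovers. Comparing them with the parentals, only the j allele has switched, so j is the middle locus and the order is py – j – vi.
Crossovers in the py–j interval produce the single-crossover classes vi+ j+ py and vi j py+ (134 + 124 = 258) plus the double crossovers (23).
RF(py–j) = (258 + 23) / 1200 = 281/1200 = 0.2342 → 23.4 centimorgans.

23.4 centimorgans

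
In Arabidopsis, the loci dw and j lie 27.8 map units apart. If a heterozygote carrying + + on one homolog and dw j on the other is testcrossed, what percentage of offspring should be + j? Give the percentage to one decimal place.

A map distance of 27.8 map units corresponds to a recombination frequency of 0.278.
The F1 is + + / dw j, so + j is a recombinant gamete class with expected frequency r/2 = 0.278/2 = 0.1390.
That is 0.1390 = 13.9% of the progeny.

13.9%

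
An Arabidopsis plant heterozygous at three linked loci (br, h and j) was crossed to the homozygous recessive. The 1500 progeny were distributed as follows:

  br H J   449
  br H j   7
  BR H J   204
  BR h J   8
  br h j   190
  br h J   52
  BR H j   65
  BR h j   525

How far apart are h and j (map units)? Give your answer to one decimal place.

8.8 map units

The two most frequent reciprocal classes, br H J and BR h j, are the parental types, so the F1 was br H J / BR h j.
The two rarest classes, br H j and BR h J, are the double crossovers. Comparing them with the parentals, only the j allele has switched, so j is the middle locus and the order is br – j – h.
Crossovers in the j–h interval produce the single-crossover classes br h J and BR H j (52 + 65 = 117) plus the double crossovers (15).
RF(j–h) = (117 + 15) / 1500 = 132/1500 = 0.0880 → 8.8 map units.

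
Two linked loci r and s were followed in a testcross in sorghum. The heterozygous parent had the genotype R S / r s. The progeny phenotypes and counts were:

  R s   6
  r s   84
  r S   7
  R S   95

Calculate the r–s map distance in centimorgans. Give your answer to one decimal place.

The recombinant classes are R s and r S: 6 + 7 = 13.
Recombination frequency = 13/192 = 0.0677 ≈ 6.8%, i.e. 6.8 centimorgans.

6.8 centimorgans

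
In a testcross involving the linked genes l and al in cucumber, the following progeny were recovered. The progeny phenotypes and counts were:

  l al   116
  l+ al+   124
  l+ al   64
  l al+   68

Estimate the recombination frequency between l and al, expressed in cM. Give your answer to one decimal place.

35.5 cM

The two most frequent classes, l+ al+ (124) and l al (116), are the parental types, so the F1 was l+ al+ / l al.
The recombinant classes are l+ al and l al+: 64 + 68 = 132.
Recombination frequency = 132/372 = 0.3548 ≈ 35.5%, i.e. 35.5 cM.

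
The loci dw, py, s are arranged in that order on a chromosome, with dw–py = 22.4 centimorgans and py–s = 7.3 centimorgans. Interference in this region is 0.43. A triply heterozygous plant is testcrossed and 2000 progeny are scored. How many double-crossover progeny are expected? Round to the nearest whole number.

Map distances give recombination frequencies of 0.224 and 0.073 for the two intervals.
With interference 0.43 (so coincidence = 0.57), expected double-crossover frequency = 0.224 × 0.073 × 0.57 = 0.00932.
Expected number = 0.00932 × 2000 = 18.64 ≈ 19.

19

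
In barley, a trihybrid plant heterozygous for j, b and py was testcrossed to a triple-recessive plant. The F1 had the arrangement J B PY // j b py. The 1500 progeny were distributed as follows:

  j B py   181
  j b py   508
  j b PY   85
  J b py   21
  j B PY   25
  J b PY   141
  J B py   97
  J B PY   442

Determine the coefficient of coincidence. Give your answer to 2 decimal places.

0.82

The two rarest classes, j B PY and J b py, are the double crossovers. Comparing them with the parentals, only the j allele has switched, so j is the middle locus and the order is b – j – py.
b–j: (322 + 46)/1500 = 0.2453; j–py: (182 + 46)/1500 = 0.1520.
Expected DCO frequency = 0.2453 × 0.1520 ≈ 0.03729; observed = 46/1500 ≈ 0.03067.
Coefficient of coincidence = 0.03067/0.03729 ≈ 0.82.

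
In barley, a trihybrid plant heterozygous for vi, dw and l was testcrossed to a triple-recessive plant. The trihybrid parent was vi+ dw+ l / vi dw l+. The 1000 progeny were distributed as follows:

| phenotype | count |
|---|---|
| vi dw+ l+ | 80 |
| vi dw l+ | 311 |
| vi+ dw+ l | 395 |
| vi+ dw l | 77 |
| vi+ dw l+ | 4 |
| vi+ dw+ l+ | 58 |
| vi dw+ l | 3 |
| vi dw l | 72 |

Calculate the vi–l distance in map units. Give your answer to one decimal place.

The two rarest classes, vi dw+ l and vi+ dw l+, are the double crossovers. Comparing them with the parentals, only the vi allele has switched, so vi is the middle locus and the order is dw – vi – l.
Crossovers in the vi–l interval produce the single-crossover classes vi+ dw+ l+ and vi dw l (58 + 72 = 130) plus the double crossovers (7).
RF(vi–l) = (130 + 7) / 1000 = 137/1000 = 0.1370 → 13.7 map units.

13.7 map units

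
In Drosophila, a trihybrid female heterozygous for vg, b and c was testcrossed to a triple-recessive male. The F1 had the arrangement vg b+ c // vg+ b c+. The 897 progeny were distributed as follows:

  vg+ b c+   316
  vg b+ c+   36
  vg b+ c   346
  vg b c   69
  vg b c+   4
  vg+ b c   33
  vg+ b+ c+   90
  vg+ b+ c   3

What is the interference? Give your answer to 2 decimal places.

The two rarest classes, vg+ b+ c and vg b c+, are the double crossovers. Comparing them with the parentals, only the vg allele has switched, so vg is the middle locus and the order is c – vg – b.
c–vg: (69 + 7)/897 = 0.0847; vg–b: (159 + 7)/897 = 0.1851.
Expected DCO frequency = 0.0847 × 0.1851 ≈ 0.01568; observed = 7/897 ≈ 0.00780.
Coefficient of coincidence = 0.00780/0.01568 ≈ 0.50; interference = 1 − 0.50 = 0.50.

0.50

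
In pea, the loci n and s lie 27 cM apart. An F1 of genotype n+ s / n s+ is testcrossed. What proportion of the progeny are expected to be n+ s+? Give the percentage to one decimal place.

13.5%

A map distance of 27 cM corresponds to a recombination frequency of 0.270.
The F1 is n+ s / n s+, so n+ s+ is a recombinant gamete class with expected frequency r/2 = 0.270/2 = 0.1350.
That is 0.1350 = 13.5% of the progeny.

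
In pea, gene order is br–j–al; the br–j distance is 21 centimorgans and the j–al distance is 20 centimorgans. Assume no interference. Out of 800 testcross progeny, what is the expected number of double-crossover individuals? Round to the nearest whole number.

Map distances give recombination frequencies of 0.210 and 0.200 for the two intervals.
With no interference, expected double-crossover frequency = 0.210 × 0.200 = 0.04200.
Expected number = 0.04200 × 800 = 33.60 ≈ 34.

34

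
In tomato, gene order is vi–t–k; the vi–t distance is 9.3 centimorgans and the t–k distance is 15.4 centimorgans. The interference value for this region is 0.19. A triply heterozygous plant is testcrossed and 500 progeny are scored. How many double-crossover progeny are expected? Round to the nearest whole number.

Map distances give recombination frequencies of 0.093 and 0.154 for the two intervals.
With interference 0.19 (so coincidence = 0.81), expected double-crossover frequency = 0.093 × 0.154 × 0.81 = 0.01160.
Expected number = 0.01160 × 500 = 5.80 ≈ 6.

6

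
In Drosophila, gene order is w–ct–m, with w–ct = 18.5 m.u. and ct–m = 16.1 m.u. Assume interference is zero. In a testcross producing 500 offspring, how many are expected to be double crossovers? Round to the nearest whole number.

Map distances give recombination frequencies of 0.185 and 0.161 for the two intervals.
With no interference, expected double-crossover frequency = 0.185 × 0.161 = 0.02978.
Expected number = 0.02978 × 500 = 14.89 ≈ 15.

15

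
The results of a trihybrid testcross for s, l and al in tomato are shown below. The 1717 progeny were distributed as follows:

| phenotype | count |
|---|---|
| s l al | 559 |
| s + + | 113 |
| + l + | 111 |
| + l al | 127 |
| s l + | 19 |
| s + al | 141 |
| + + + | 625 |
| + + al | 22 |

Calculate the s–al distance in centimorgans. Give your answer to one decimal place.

The two most frequent reciprocal classes, s l al and + + +, are the parental types, so the F1 was s l al / + + +.
The two rarest classes, s l + and + + al, are the double crossovers. Comparing them with the parentals, only the al allele has switched, so al is the middle locus and the order is s – al – l.
Crossovers in the s–al interval produce the single-crossover classes + l al and s + + (127 + 113 = 240) plus the double crossovers (41).
RF(s–al) = (240 + 41) / 1717 = 281/1717 = 0.1637 → 16.4 centimorgans.

16.4 centimorgans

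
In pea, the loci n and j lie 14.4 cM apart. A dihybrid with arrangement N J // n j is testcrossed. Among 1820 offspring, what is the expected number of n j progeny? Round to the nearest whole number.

A map distance of 14.4 cM corresponds to a recombination frequency of 0.144.
The F1 is N J / n j, so n j is a parental gamete class with expected frequency (1 − r)/2 = 0.856/2 = 0.4280.
Expected number = 0.4280 × 1820 = 778.96 ≈ 779.

779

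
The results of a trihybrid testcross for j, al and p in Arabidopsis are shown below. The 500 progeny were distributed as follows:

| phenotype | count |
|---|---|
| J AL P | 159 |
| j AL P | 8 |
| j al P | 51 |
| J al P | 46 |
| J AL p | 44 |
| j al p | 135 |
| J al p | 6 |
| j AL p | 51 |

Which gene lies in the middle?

j

The two most frequent reciprocal classes, j al p and J AL P, are the parental types, so the F1 was j al p / J AL P.
The two rarest classes, J al p and j AL P, are the double crossovers. Comparing them with the parentals, only the j allele has switched, so j is the middle locus and the order is al – j – p.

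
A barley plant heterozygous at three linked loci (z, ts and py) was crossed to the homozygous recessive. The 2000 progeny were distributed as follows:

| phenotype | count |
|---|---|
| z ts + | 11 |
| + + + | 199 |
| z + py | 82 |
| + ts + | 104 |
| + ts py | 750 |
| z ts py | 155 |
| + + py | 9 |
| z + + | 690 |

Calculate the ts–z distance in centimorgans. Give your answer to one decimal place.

18.7 centimorgans

The two most frequent reciprocal classes, + ts py and z + +, are the parental types, so the F1 was + ts py / z + +.
The two rarest classes, + + py and z ts +, are the double crossovers. Comparing them with the parentals, only the ts allele has switched, so ts is the middle locus and the order is z – ts – py.
Crossovers in the z–ts interval produce the single-crossover classes z ts py and + + + (155 + 199 = 354) plus the double crossovers (20).
RF(z–ts) = (354 + 20) / 2000 = 374/2000 = 0.1870 → 18.7 centimorgans.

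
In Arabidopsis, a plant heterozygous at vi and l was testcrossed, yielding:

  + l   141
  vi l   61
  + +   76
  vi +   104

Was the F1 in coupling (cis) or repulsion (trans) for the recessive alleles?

The two most frequent classes are + l (141) and vi + (104); these are the parental (non-recombinant) types.
So the F1 carried + l on one chromosome and vi + on the other — the recessive alleles are on opposite chromosomes (trans / repulsion).

trans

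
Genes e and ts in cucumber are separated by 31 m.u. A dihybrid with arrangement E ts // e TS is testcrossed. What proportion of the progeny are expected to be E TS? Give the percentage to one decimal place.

15.5%

A map distance of 31 m.u. corresponds to a recombination frequency of 0.310.
The F1 is E ts / e TS, so E TS is a recombinant gamete class with expected frequency r/2 = 0.310/2 = 0.1550.
That is 0.1550 = 15.5% of the progeny.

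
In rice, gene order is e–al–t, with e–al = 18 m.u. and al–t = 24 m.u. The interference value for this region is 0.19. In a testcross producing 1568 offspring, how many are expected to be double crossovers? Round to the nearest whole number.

55

Map distances give recombination frequencies of 0.180 and 0.240 for the two intervals.
With interference 0.19 (so coincidence = 0.81), expected double-crossover frequency = 0.180 × 0.240 × 0.81 = 0.03499.
Expected number = 0.03499 × 1568 = 54.87 ≈ 55.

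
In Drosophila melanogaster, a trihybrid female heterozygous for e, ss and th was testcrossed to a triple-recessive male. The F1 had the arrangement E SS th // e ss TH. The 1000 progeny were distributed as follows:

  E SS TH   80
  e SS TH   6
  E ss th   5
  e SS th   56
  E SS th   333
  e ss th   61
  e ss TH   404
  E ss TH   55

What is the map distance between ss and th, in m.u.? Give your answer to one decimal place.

15.2 m.u.

The two rarest classes, E ss th and e SS TH, are the double crossovers. Comparing them with the parentals, only the ss allele has switched, so ss is the middle locus and the order is th – ss – e.
Crossovers in the th–ss interval produce the single-crossover classes E SS TH and e ss th (80 + 61 = 141) plus the double crossovers (11).
RF(th–ss) = (141 + 11) / 1000 = 152/1000 = 0.1520 → 15.2 m.u.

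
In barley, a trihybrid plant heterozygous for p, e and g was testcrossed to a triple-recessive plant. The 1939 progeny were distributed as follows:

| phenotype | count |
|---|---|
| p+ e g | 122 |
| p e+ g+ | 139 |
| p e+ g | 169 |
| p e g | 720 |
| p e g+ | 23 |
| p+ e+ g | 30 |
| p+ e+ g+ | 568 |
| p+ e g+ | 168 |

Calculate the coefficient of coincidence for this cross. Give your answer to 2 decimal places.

The two most frequent reciprocal classes, p e g and p+ e+ g+, are the parental types, so the F1 was p e g / p+ e+ g+.
The two rarest classes, p e g+ and p+ e+ g, are the double crossovers. Comparing them with the parentals, only the g allele has switched, so g is the middle locus and the order is p – g – e.
p–g: (261 + 53)/1939 = 0.1619; g–e: (337 + 53)/1939 = 0.2011.
Expected DCO frequency = 0.1619 × 0.2011 ≈ 0.03256; observed = 53/1939 ≈ 0.02733.
Coefficient of coincidence = 0.02733/0.03256 ≈ 0.84.

0.84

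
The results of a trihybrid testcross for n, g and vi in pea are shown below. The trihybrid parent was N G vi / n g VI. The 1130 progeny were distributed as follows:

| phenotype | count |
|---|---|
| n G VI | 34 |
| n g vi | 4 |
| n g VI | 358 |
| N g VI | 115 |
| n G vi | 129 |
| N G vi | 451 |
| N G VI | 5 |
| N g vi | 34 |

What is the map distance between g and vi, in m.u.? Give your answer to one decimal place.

6.8 m.u.

The two rarest classes, N G VI and n g vi, are the double crossovers. Comparing them with the parentals, only the vi allele has switched, so vi is the middle locus and the order is g – vi – n.
Crossovers in the g–vi interval produce the single-crossover classes N g vi and n G VI (34 + 34 = 68) plus the double crossovers (9).
RF(g–vi) = (68 + 9) / 1130 = 77/1130 = 0.0681 → 6.8 m.u.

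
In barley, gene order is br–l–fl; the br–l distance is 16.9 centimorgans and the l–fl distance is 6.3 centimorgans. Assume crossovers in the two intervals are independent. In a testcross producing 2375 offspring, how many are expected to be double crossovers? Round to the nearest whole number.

Map distances give recombination frequencies of 0.169 and 0.063 for the two intervals.
With no interference, expected double-crossover frequency = 0.169 × 0.063 = 0.01065.
Expected number = 0.01065 × 2375 = 25.29 ≈ 25.

25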